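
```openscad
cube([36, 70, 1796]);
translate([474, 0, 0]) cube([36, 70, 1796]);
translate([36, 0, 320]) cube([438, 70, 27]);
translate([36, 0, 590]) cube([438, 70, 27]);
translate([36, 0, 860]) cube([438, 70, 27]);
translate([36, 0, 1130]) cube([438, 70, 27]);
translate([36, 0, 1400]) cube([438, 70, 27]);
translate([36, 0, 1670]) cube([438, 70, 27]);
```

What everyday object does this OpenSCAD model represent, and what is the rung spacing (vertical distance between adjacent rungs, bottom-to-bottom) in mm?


A ladder. The rung spacing is 270 mm.

Two tall 36×70 posts with 6 short bars between them — a ladder. Adjacent rungs sit at z = 320 and z = 590, so the spacing is 590 − 320 = 270 mm.


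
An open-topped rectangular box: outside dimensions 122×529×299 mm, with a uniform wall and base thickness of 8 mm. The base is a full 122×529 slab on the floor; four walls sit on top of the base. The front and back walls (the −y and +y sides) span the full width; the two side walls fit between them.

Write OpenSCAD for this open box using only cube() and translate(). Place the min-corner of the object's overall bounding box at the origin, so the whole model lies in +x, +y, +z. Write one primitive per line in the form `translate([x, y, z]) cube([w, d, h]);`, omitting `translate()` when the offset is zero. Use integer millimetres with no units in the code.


cube([122, 529, 8]);
translate([0, 0, 8]) cube([122, 8, 291]);
translate([0, 521, 8]) cube([122, 8, 291]);
translate([0, 8, 8]) cube([8, 513, 291]);
translate([114, 8, 8]) cube([8, 513, 291]);


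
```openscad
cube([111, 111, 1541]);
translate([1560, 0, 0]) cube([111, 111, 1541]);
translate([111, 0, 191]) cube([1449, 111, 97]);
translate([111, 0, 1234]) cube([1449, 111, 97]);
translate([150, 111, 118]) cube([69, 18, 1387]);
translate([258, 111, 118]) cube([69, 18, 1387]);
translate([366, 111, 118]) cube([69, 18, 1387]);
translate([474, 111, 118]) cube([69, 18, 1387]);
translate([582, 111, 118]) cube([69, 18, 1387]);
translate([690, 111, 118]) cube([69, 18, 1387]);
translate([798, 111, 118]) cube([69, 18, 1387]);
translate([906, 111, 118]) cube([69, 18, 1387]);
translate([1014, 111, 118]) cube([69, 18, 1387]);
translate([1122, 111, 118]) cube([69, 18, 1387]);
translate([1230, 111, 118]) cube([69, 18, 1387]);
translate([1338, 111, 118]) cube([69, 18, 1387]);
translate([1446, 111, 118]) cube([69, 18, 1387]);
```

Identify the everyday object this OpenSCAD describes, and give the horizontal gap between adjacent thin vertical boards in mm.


A fence section. The picket gap is 39 mm.

Two posts, two rails, 13 pickets — a fence section. Span 1449 mm holds 13 pickets of 69 mm with 14 equal gaps: ⌊(1449 − 13·69) / 14⌋ = 39 mm.


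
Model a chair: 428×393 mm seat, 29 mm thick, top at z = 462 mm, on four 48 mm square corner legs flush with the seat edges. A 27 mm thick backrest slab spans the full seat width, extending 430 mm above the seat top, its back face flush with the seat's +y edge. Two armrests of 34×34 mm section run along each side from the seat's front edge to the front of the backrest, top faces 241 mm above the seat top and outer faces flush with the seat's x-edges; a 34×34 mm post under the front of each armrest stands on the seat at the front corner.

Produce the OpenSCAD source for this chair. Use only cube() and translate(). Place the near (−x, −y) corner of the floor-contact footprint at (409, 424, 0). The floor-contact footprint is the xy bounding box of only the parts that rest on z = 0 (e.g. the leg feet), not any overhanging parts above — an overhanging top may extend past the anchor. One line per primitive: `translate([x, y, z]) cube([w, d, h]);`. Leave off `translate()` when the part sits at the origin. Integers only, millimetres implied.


translate([409, 424, 433]) cube([428, 393, 29]);
translate([409, 424, 0]) cube([48, 48, 433]);
translate([789, 424, 0]) cube([48, 48, 433]);
translate([409, 769, 0]) cube([48, 48, 433]);
translate([789, 769, 0]) cube([48, 48, 433]);
translate([409, 790, 462]) cube([428, 27, 430]);
translate([409, 424, 669]) cube([34, 366, 34]);
translate([803, 424, 669]) cube([34, 366, 34]);
translate([409, 424, 462]) cube([34, 34, 207]);
translate([803, 424, 462]) cube([34, 34, 207]);


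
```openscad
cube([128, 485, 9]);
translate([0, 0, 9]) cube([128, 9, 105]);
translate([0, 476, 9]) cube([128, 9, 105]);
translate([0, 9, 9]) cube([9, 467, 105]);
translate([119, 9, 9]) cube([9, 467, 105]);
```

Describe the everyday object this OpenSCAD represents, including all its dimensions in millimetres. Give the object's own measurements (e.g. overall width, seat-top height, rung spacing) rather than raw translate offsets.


An open-topped rectangular box: outside dimensions 128×485×114 mm, with a uniform wall and base thickness of 9 mm. The base is a full 128×485 slab on the floor; four walls sit on top of the base. The front and back walls (the −y and +y sides) span the full width; the two side walls fit between them.


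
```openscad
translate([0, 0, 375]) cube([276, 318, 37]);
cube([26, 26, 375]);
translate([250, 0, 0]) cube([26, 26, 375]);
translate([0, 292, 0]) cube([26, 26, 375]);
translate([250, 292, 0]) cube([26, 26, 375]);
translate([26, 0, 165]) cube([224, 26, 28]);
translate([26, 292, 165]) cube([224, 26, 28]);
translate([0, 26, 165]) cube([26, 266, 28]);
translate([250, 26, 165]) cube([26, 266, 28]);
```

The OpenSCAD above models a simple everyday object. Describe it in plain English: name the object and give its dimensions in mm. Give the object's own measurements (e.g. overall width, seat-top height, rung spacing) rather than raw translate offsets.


A four-legged stool. The seat is a 276×318×37 mm slab whose top surface is at z = 412 mm; four square legs, each 26×26 mm in cross-section, run from the floor (z = 0) to the underside of the seat, each flush with a corner of the seat. Four stretchers, 26 mm wide and 28 mm tall, connect adjacent legs with their undersides at z = 165 mm, each running between the inner faces of the legs it joins and aligned with the legs' outer faces on the other axis.


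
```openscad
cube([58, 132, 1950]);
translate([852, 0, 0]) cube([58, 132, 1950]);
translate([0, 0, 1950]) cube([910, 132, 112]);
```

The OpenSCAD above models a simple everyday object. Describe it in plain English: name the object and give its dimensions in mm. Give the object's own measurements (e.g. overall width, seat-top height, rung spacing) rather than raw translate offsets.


A door frame. The clear opening is 794 mm wide and 1950 mm high. Two 58 mm wide jambs, 132 mm deep, stand either side of the opening from the floor to the top of the opening. A 112 mm thick head sits across the top of both jambs, spanning the full outside width of the frame.


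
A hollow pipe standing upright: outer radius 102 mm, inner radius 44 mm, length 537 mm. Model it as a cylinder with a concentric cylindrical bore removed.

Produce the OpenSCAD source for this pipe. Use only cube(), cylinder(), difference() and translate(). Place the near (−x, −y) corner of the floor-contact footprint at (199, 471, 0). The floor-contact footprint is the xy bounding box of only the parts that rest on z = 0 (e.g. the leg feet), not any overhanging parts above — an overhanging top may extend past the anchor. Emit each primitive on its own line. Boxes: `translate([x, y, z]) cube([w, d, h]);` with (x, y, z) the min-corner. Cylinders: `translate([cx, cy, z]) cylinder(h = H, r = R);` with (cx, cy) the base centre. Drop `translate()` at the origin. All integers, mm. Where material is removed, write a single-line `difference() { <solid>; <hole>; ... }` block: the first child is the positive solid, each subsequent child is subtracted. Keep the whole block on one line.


difference() { translate([301, 573, 0]) cylinder(h = 537, r = 102); translate([301, 573, 0]) cylinder(h = 537, r = 44); }


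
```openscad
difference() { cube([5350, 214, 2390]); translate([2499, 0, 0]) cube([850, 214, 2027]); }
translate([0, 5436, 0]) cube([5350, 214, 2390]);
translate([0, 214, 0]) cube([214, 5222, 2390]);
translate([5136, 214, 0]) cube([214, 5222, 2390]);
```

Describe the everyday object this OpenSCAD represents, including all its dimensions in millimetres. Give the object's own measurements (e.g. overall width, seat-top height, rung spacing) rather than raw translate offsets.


A single room: four walls, each 2390 mm tall and 214 mm thick, enclosing an outside footprint 5350×5650 mm (x × y), no floor or roof. The front and back walls (−y and +y sides) run the full x-width; the side walls fit between their inner faces. A door opening 850 mm wide and 2027 mm tall is cut through the front wall from the floor up, its −x edge 2499 mm from the wall's −x end.


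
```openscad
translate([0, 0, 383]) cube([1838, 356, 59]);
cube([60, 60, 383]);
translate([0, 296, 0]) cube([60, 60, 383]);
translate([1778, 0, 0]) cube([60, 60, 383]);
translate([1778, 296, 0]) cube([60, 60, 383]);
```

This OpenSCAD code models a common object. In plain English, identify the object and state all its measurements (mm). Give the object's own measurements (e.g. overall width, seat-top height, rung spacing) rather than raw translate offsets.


A bench: a 1838×356 mm seat slab, 59 mm thick, top at z = 442 mm, on four 60×60 mm square legs flush with the seat corners and standing on z = 0.


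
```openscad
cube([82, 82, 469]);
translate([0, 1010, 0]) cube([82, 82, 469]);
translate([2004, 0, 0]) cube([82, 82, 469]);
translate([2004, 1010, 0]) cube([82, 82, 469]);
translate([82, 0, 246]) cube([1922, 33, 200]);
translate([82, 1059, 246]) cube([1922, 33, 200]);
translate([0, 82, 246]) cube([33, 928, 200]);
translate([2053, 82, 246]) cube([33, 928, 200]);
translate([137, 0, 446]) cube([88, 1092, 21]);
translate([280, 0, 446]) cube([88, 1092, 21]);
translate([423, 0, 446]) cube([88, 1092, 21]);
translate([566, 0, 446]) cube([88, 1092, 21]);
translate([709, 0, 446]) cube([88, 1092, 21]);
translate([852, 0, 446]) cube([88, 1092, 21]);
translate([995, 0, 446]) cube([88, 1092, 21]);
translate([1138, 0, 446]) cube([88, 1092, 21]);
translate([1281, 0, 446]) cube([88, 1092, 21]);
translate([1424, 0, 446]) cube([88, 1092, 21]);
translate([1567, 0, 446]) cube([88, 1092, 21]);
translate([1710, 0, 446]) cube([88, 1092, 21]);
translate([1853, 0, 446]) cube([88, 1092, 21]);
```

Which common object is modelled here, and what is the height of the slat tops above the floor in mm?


A bed frame. The slat-top height is 467 mm.

Four posts, four rails, and a row of slats — a bed frame. Slats sit on the rails at z = 246 + 200 = 446; with slat thickness 21, the top is 467 mm.


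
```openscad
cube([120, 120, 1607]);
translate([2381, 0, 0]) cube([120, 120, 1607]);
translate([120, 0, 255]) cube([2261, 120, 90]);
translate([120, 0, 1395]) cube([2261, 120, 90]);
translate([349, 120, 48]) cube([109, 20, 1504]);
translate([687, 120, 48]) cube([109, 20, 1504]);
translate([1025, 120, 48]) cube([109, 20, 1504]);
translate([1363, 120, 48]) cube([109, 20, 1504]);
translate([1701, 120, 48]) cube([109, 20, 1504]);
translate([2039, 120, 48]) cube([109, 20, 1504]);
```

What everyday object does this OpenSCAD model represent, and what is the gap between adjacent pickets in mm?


A fence section. The picket gap is 229 mm.

Two posts, two rails, 6 pickets — a fence section. Span 2261 mm holds 6 pickets of 109 mm with 7 equal gaps: ⌊(2261 − 6·109) / 7⌋ = 229 mm.


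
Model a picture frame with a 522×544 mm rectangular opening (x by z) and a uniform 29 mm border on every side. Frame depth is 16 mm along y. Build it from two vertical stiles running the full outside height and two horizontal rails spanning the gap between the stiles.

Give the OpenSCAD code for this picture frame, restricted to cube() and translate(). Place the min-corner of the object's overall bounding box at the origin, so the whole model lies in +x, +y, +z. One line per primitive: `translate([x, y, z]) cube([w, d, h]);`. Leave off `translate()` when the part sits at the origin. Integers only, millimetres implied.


cube([29, 16, 602]);
translate([551, 0, 0]) cube([29, 16, 602]);
translate([29, 0, 0]) cube([522, 16, 29]);
translate([29, 0, 573]) cube([522, 16, 29]);


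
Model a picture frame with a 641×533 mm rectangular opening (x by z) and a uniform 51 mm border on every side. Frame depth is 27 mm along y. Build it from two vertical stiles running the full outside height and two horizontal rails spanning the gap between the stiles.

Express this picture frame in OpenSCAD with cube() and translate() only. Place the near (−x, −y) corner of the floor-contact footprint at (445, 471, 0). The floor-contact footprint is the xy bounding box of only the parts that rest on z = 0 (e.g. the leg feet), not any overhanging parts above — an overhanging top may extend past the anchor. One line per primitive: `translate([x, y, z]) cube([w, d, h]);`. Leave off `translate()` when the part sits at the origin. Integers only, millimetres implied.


translate([445, 471, 0]) cube([51, 27, 635]);
translate([1137, 471, 0]) cube([51, 27, 635]);
translate([496, 471, 0]) cube([641, 27, 51]);
translate([496, 471, 584]) cube([641, 27, 51]);


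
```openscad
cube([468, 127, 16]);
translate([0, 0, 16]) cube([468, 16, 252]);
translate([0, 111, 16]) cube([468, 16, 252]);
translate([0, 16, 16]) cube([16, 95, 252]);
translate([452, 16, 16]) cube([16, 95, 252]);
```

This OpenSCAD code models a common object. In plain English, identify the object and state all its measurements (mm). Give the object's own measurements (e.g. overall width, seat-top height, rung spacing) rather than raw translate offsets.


An open-topped rectangular box: outside dimensions 468×127×268 mm, with a uniform wall and base thickness of 16 mm. The base is a full 468×127 slab on the floor; four walls sit on top of the base. The front and back walls (the −y and +y sides) span the full width; the two side walls fit between them.


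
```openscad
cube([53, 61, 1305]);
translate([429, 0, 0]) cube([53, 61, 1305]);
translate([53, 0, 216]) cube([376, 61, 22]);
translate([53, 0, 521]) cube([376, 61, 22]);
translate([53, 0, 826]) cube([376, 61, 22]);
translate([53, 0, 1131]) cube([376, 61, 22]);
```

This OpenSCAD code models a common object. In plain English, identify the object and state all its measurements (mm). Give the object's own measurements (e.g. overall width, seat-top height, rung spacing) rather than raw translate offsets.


A straight ladder. Two 53×61 mm vertical rails, 1305 mm tall, stand 482 mm apart (outside-to-outside) with their front faces coplanar on the −y side. 4 rungs, each 61 mm deep and 22 mm tall, span between the inner faces of the rails, front faces flush with the rails. The lowest rung's underside is at z = 216 mm and rungs are spaced 305 mm apart (underside to underside).


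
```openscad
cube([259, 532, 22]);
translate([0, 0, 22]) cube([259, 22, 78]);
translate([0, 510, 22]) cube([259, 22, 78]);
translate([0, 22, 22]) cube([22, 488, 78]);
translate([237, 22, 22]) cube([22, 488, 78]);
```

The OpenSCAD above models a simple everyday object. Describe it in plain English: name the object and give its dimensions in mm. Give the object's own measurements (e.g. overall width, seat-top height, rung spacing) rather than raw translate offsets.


An open-topped rectangular box: outside dimensions 259×532×100 mm, with a uniform wall and base thickness of 22 mm. The base is a full 259×532 slab on the floor; four walls sit on top of the base. The front and back walls (the −y and +y sides) span the full width; the two side walls fit between them.


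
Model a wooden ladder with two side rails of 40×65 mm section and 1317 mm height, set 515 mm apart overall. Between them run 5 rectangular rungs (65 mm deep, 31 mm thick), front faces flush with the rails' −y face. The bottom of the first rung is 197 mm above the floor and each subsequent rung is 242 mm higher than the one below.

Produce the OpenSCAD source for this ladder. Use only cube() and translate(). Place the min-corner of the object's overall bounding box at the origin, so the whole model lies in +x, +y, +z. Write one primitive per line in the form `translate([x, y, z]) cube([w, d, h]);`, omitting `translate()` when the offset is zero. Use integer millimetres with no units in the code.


cube([40, 65, 1317]);
translate([475, 0, 0]) cube([40, 65, 1317]);
translate([40, 0, 197]) cube([435, 65, 31]);
translate([40, 0, 439]) cube([435, 65, 31]);
translate([40, 0, 681]) cube([435, 65, 31]);
translate([40, 0, 923]) cube([435, 65, 31]);
translate([40, 0, 1165]) cube([435, 65, 31]);


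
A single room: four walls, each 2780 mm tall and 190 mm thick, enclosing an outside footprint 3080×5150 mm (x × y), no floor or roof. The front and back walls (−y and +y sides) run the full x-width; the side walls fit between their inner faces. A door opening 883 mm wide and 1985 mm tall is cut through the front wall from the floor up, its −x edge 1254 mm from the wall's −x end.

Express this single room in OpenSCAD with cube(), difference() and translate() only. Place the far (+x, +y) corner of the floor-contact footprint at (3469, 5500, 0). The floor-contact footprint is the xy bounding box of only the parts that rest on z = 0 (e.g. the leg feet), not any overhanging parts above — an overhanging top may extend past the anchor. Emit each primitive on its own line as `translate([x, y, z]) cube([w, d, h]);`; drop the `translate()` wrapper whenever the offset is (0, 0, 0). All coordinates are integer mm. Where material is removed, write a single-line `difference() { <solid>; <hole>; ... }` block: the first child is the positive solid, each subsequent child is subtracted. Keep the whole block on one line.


difference() { translate([389, 350, 0]) cube([3080, 190, 2780]); translate([1643, 350, 0]) cube([883, 190, 1985]); }
translate([389, 5310, 0]) cube([3080, 190, 2780]);
translate([389, 540, 0]) cube([190, 4770, 2780]);
translate([3279, 540, 0]) cube([190, 4770, 2780]);


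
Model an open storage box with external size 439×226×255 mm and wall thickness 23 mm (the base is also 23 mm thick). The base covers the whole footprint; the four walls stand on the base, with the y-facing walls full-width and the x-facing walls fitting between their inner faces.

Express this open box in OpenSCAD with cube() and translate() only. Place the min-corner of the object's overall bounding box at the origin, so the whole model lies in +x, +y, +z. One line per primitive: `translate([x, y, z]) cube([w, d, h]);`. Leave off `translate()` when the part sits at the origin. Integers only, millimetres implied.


cube([439, 226, 23]);
translate([0, 0, 23]) cube([439, 23, 232]);
translate([0, 203, 23]) cube([439, 23, 232]);
translate([0, 23, 23]) cube([23, 180, 232]);
translate([416, 23, 23]) cube([23, 180, 232]);


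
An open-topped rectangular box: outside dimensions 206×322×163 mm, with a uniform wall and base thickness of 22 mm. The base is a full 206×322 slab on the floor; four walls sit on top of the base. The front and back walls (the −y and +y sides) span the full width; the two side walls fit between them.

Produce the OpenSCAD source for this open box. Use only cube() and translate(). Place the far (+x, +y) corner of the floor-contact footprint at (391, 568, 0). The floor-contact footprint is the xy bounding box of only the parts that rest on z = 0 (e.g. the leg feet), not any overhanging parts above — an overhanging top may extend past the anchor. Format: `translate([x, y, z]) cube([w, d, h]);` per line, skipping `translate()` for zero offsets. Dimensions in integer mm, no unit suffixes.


translate([185, 246, 0]) cube([206, 322, 22]);
translate([185, 246, 22]) cube([206, 22, 141]);
translate([185, 546, 22]) cube([206, 22, 141]);
translate([185, 268, 22]) cube([22, 278, 141]);
translate([369, 268, 22]) cube([22, 278, 141]);


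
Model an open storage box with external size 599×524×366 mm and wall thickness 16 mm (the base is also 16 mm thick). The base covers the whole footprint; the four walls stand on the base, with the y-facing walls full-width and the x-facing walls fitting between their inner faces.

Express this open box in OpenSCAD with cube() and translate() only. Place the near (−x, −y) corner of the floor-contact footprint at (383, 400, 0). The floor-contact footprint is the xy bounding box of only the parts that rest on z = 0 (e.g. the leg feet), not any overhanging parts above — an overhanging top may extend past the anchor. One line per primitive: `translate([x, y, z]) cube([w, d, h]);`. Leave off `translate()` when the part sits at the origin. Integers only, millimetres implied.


translate([383, 400, 0]) cube([599, 524, 16]);
translate([383, 400, 16]) cube([599, 16, 350]);
translate([383, 908, 16]) cube([599, 16, 350]);
translate([383, 416, 16]) cube([16, 492, 350]);
translate([966, 416, 16]) cube([16, 492, 350]);


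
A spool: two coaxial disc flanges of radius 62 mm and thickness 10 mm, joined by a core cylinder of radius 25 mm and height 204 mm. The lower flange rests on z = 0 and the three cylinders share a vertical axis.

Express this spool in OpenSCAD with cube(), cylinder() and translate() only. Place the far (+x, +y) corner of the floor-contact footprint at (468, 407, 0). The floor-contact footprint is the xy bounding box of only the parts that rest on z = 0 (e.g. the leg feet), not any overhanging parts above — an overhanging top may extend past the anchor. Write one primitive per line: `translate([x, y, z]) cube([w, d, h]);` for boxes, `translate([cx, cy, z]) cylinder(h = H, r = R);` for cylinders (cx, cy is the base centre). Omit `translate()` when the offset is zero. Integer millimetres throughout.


translate([406, 345, 0]) cylinder(h = 10, r = 62);
translate([406, 345, 10]) cylinder(h = 204, r = 25);
translate([406, 345, 214]) cylinder(h = 10, r = 62);


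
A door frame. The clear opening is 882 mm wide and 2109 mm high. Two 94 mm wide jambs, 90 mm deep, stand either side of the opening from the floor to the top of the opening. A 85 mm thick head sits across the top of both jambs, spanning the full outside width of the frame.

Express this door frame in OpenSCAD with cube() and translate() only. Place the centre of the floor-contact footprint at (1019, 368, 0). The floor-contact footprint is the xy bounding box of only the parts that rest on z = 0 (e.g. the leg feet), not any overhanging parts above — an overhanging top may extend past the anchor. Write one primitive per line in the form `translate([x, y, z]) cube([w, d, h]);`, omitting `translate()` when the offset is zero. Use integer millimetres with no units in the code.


translate([484, 323, 0]) cube([94, 90, 2109]);
translate([1460, 323, 0]) cube([94, 90, 2109]);
translate([484, 323, 2109]) cube([1070, 90, 85]);


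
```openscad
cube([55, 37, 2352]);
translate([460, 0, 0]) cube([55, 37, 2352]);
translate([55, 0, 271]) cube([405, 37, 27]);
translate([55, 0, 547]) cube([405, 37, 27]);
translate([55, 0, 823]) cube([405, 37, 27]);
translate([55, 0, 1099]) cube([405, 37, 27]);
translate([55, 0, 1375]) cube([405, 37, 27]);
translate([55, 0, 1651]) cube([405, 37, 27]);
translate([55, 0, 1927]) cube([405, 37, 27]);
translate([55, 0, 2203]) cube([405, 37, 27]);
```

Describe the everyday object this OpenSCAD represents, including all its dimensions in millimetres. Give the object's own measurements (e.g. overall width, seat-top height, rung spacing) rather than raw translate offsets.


A straight ladder. Two 55×37 mm vertical rails, 2352 mm tall, stand 515 mm apart (outside-to-outside) with their front faces coplanar on the −y side. 8 rungs, each 37 mm deep and 27 mm tall, span between the inner faces of the rails, front faces flush with the rails. The lowest rung's underside is at z = 271 mm and rungs are spaced 276 mm apart (underside to underside).


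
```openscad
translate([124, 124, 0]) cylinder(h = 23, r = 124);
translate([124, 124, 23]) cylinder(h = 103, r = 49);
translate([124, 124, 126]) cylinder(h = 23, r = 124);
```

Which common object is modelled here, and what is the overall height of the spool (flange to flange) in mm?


A spool. The overall height is 149 mm.

Three coaxial cylinders, large–small–large — a spool. Two 23 mm flanges and a 103 mm core give 23 + 103 + 23 = 149 mm.


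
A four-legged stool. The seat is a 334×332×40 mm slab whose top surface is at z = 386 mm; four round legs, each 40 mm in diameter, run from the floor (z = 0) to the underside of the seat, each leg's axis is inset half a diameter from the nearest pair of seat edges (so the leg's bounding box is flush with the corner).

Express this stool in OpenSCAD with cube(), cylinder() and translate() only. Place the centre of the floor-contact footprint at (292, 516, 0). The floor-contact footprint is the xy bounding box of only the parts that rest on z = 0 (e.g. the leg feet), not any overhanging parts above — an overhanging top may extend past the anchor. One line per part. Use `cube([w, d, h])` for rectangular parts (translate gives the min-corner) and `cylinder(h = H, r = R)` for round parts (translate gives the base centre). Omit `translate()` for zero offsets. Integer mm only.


// leg_h = 386 - 40 = 346
translate([125, 350, 346]) cube([334, 332, 40]);
translate([145, 370, 0]) cylinder(h = 346, r = 20);
translate([439, 370, 0]) cylinder(h = 346, r = 20);
translate([145, 662, 0]) cylinder(h = 346, r = 20);
translate([439, 662, 0]) cylinder(h = 346, r = 20);


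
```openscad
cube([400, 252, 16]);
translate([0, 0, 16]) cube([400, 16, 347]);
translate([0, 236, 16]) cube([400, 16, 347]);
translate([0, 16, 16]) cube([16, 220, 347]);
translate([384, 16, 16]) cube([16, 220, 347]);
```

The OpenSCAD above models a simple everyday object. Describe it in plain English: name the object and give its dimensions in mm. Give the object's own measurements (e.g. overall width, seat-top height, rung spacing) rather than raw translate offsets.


An open-topped rectangular box: outside dimensions 400×252×363 mm, with a uniform wall and base thickness of 16 mm. The base is a full 400×252 slab on the floor; four walls sit on top of the base. The front and back walls (the −y and +y sides) span the full width; the two side walls fit between them.


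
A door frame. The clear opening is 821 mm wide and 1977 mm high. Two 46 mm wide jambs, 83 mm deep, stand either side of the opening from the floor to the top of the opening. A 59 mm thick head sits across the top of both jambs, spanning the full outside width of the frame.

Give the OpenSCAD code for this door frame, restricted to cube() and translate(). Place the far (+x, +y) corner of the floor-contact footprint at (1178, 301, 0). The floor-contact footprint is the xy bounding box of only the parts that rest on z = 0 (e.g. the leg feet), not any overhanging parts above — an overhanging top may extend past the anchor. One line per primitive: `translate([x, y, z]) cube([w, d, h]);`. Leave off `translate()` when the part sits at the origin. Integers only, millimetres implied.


translate([265, 218, 0]) cube([46, 83, 1977]);
translate([1132, 218, 0]) cube([46, 83, 1977]);
translate([265, 218, 1977]) cube([913, 83, 59]);


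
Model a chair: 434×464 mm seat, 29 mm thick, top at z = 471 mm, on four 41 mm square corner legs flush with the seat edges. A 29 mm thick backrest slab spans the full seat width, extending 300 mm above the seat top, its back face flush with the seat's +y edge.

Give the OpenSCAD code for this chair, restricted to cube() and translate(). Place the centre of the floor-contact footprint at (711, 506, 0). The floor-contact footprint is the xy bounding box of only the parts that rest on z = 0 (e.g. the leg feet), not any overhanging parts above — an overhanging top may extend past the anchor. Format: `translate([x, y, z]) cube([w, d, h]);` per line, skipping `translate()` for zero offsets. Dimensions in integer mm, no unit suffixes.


translate([494, 274, 442]) cube([434, 464, 29]);
translate([494, 274, 0]) cube([41, 41, 442]);
translate([887, 274, 0]) cube([41, 41, 442]);
translate([494, 697, 0]) cube([41, 41, 442]);
translate([887, 697, 0]) cube([41, 41, 442]);
translate([494, 709, 471]) cube([434, 29, 300]);


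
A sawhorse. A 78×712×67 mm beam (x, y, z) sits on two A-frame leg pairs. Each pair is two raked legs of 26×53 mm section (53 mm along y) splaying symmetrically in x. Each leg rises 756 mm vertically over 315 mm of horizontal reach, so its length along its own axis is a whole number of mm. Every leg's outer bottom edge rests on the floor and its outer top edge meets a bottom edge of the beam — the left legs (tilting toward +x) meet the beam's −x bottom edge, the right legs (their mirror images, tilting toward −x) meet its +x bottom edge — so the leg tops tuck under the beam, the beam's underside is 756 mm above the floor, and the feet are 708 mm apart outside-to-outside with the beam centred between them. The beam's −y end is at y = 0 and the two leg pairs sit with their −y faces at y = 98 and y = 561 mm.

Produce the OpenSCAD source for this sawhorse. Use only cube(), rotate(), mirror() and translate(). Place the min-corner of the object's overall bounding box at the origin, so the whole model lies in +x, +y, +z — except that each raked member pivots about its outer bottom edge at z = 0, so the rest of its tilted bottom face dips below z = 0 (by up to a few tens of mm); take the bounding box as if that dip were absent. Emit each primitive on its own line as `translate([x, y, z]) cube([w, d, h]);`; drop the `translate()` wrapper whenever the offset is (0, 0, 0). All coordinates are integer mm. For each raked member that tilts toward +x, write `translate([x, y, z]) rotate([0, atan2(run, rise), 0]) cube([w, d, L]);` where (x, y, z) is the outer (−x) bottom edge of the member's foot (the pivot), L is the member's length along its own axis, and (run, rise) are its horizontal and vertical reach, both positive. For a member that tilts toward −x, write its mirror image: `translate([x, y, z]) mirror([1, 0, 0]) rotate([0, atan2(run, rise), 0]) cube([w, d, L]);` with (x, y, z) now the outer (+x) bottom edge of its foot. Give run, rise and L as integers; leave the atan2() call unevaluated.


// leg length = √(315² + 756²) = 819
// right-leg outer foot x = 2·315 + 78 = 708
// beam min-corner = (315, 0, 756)
translate([315, 0, 756]) cube([78, 712, 67]);
translate([0, 98, 0]) rotate([0, atan2(315, 756), 0]) cube([26, 53, 819]);
translate([708, 98, 0]) mirror([1, 0, 0]) rotate([0, atan2(315, 756), 0]) cube([26, 53, 819]);
translate([0, 561, 0]) rotate([0, atan2(315, 756), 0]) cube([26, 53, 819]);
translate([708, 561, 0]) mirror([1, 0, 0]) rotate([0, atan2(315, 756), 0]) cube([26, 53, 819]);


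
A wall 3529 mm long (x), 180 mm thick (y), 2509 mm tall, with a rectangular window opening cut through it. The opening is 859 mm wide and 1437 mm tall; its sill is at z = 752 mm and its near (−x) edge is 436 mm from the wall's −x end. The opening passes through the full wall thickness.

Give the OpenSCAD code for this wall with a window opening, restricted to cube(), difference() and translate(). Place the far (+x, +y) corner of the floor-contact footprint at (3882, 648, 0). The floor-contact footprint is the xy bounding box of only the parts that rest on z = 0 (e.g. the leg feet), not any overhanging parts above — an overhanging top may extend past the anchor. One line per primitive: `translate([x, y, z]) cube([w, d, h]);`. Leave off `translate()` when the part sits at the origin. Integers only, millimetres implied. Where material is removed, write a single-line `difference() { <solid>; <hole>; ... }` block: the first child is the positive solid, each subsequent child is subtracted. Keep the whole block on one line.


difference() { translate([353, 468, 0]) cube([3529, 180, 2509]); translate([789, 468, 752]) cube([859, 180, 1437]); }


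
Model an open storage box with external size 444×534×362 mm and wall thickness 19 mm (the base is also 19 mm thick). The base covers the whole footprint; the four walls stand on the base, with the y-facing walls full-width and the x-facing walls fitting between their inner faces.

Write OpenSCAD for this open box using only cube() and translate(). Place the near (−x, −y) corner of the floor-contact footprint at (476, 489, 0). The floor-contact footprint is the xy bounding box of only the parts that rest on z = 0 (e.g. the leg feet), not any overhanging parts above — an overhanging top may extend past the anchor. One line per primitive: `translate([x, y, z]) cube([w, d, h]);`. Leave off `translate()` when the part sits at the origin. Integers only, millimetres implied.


translate([476, 489, 0]) cube([444, 534, 19]);
translate([476, 489, 19]) cube([444, 19, 343]);
translate([476, 1004, 19]) cube([444, 19, 343]);
translate([476, 508, 19]) cube([19, 496, 343]);
translate([901, 508, 19]) cube([19, 496, 343]);


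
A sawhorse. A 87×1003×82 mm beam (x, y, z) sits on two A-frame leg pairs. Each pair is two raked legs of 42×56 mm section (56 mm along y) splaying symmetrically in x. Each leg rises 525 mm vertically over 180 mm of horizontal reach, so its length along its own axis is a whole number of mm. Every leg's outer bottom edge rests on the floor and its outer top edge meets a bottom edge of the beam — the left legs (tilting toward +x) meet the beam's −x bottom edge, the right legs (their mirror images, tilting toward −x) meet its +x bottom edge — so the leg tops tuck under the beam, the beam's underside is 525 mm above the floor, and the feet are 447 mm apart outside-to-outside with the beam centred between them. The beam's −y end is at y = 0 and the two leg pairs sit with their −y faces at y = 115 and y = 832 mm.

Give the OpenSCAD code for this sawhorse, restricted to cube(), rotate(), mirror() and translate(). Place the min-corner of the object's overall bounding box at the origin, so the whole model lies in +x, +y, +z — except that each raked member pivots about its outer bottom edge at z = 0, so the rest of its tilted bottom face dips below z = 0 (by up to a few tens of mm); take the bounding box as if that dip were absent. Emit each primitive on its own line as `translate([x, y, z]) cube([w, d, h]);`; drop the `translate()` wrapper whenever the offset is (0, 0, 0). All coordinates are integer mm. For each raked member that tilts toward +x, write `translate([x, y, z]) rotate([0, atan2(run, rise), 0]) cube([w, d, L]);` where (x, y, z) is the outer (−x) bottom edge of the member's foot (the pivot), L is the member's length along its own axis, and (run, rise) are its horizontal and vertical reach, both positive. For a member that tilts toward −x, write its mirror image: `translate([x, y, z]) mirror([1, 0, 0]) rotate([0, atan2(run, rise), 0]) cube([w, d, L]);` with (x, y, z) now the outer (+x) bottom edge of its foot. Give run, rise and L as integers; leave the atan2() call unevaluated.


translate([180, 0, 525]) cube([87, 1003, 82]);
translate([0, 115, 0]) rotate([0, atan2(180, 525), 0]) cube([42, 56, 555]);
translate([447, 115, 0]) mirror([1, 0, 0]) rotate([0, atan2(180, 525), 0]) cube([42, 56, 555]);
translate([0, 832, 0]) rotate([0, atan2(180, 525), 0]) cube([42, 56, 555]);
translate([447, 832, 0]) mirror([1, 0, 0]) rotate([0, atan2(180, 525), 0]) cube([42, 56, 555]);


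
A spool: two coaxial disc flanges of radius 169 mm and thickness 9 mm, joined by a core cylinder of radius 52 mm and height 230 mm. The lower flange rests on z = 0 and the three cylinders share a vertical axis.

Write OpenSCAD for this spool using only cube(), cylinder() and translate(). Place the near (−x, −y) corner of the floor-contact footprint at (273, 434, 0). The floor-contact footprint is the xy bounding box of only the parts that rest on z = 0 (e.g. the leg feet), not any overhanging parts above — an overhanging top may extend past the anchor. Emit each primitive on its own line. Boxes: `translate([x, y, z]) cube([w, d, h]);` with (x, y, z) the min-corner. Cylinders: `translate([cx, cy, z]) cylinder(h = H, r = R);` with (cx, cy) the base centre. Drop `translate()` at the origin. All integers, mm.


translate([442, 603, 0]) cylinder(h = 9, r = 169);
translate([442, 603, 9]) cylinder(h = 230, r = 52);
translate([442, 603, 239]) cylinder(h = 9, r = 169);


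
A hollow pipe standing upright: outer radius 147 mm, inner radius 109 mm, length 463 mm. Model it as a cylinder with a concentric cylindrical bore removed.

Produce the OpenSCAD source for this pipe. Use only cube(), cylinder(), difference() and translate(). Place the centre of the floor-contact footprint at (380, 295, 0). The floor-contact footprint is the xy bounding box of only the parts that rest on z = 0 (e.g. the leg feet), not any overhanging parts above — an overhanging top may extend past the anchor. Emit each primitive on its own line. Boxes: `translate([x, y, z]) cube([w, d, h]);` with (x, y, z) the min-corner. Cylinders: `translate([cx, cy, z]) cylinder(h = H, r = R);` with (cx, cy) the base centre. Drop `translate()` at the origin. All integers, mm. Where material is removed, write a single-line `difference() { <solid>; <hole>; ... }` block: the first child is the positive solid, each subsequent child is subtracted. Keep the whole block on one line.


difference() { translate([380, 295, 0]) cylinder(h = 463, r = 147); translate([380, 295, 0]) cylinder(h = 463, r = 109); }


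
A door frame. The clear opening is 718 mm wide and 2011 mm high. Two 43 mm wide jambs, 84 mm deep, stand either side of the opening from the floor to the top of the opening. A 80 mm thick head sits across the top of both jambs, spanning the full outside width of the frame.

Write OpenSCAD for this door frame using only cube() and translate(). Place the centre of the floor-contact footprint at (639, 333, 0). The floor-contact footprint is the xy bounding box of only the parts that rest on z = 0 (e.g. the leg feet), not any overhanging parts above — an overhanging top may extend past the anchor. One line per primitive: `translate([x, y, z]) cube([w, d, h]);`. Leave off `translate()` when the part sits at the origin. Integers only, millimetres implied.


translate([237, 291, 0]) cube([43, 84, 2011]);
translate([998, 291, 0]) cube([43, 84, 2011]);
translate([237, 291, 2011]) cube([804, 84, 80]);


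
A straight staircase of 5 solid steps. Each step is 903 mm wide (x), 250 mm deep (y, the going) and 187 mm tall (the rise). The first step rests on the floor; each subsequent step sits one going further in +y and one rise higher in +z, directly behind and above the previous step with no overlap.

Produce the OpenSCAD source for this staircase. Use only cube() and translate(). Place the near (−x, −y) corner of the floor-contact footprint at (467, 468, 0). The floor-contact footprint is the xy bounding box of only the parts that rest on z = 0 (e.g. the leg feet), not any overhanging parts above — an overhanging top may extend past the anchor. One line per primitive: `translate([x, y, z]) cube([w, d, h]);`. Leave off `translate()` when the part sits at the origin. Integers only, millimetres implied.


translate([467, 468, 0]) cube([903, 250, 187]);
translate([467, 718, 187]) cube([903, 250, 187]);
translate([467, 968, 374]) cube([903, 250, 187]);
translate([467, 1218, 561]) cube([903, 250, 187]);
translate([467, 1468, 748]) cube([903, 250, 187]);


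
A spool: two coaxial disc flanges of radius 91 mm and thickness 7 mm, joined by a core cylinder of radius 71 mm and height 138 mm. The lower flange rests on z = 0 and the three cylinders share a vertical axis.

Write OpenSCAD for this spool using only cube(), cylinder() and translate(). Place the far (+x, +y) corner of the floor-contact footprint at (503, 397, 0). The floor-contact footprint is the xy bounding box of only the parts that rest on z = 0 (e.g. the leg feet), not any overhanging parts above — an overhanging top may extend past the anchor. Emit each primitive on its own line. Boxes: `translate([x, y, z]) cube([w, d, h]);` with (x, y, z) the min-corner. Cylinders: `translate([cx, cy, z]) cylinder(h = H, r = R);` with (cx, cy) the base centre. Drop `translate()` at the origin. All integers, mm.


translate([412, 306, 0]) cylinder(h = 7, r = 91);
translate([412, 306, 7]) cylinder(h = 138, r = 71);
translate([412, 306, 145]) cylinder(h = 7, r = 91);
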